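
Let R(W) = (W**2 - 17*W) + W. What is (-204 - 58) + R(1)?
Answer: -277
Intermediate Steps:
R(W) = W**2 - 16*W
(-204 - 58) + R(1) = (-204 - 58) + 1*(-16 + 1) = -262 + 1*(-15) = -262 - 15 = -277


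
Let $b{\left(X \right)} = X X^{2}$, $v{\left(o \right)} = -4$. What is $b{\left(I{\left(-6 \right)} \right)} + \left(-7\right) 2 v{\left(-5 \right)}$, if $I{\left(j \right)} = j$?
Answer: $-160$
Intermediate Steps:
$b{\left(X \right)} = X^{3}$
$b{\left(I{\left(-6 \right)} \right)} + \left(-7\right) 2 v{\left(-5 \right)} = \left(-6\right)^{3} + \left(-7\right) 2 \left(-4\right) = -216 - -56 = -216 + 56 = -160$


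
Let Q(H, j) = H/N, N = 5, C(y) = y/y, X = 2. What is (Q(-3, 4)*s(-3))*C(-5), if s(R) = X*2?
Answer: -12/5 ≈ -2.4000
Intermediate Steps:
C(y) = 1
Q(H, j) = H/5
s(R) = 4 (s(R) = 2*2 = 4)
(Q(-3, 4)*s(-3))*C(-5) = (((⅕)*(-3))*4)*1 = -⅗*4*1 = -12/5*1 = -12/5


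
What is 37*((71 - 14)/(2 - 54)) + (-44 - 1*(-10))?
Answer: -3877/52 ≈ -74.558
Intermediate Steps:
37*((71 - 14)/(2 - 54)) + (-44 - 1*(-10)) = 37*(57/(-52)) + (-44 + 10) = 37*(57*(-1/52)) - 34 = 37*(-57/52) - 34 = -2109/52 - 34 = -3877/52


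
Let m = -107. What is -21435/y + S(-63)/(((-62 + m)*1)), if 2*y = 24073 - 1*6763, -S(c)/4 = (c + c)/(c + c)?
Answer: -239193/97513 ≈ -2.4529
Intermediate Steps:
S(c) = -4 (S(c) = -4*(c + c)/(c + c) = -4*2*c/(2*c) = -4*2*c*1/(2*c) = -4*1 = -4)
y = 8655 (y = (24073 - 1*6763)/2 = (24073 - 6763)/2 = (½)*17310 = 8655)
-21435/y + S(-63)/(((-62 + m)*1)) = -21435/8655 - 4/(-62 - 107) = -21435*1/8655 - 4/((-169*1)) = -1429/577 - 4/(-169) = -1429/577 - 4*(-1/169) = -1429/577 + 4/169 = -239193/97513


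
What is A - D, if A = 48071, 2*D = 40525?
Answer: 55617/2 ≈ 27809.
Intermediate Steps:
D = 40525/2 (D = (½)*40525 = 40525/2 ≈ 20263.)
A - D = 48071 - 1*40525/2 = 48071 - 40525/2 = 55617/2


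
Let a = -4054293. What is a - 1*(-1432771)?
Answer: -2621522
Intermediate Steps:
a - 1*(-1432771) = -4054293 - 1*(-1432771) = -4054293 + 1432771 = -2621522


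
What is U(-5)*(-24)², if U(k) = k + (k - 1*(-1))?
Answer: -5184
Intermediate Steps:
U(k) = 1 + 2*k (U(k) = k + (k + 1) = k + (1 + k) = 1 + 2*k)
U(-5)*(-24)² = (1 + 2*(-5))*(-24)² = (1 - 10)*576 = -9*576 = -5184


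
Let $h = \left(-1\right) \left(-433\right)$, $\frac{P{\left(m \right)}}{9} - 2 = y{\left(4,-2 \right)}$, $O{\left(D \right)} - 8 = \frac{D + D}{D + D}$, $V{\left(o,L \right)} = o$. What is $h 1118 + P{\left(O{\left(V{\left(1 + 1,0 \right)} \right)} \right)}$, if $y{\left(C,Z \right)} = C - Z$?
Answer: $484166$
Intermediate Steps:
$O{\left(D \right)} = 9$ ($O{\left(D \right)} = 8 + \frac{D + D}{D + D} = 8 + \frac{2 D}{2 D} = 8 + 2 D \frac{1}{2 D} = 8 + 1 = 9$)
$P{\left(m \right)} = 72$ ($P{\left(m \right)} = 18 + 9 \left(4 - -2\right) = 18 + 9 \left(4 + 2\right) = 18 + 9 \cdot 6 = 18 + 54 = 72$)
$h = 433$
$h 1118 + P{\left(O{\left(V{\left(1 + 1,0 \right)} \right)} \right)} = 433 \cdot 1118 + 72 = 484094 + 72 = 484166$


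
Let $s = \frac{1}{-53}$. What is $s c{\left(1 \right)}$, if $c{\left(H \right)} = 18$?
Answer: $- \frac{18}{53} \approx -0.33962$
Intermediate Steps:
$s = - \frac{1}{53} \approx -0.018868$
$s c{\left(1 \right)} = \left(- \frac{1}{53}\right) 18 = - \frac{18}{53}$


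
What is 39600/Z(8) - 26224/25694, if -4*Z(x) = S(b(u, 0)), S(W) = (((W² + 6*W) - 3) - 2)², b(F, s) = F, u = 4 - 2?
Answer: -185141032/141317 ≈ -1310.1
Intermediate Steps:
u = 2
S(W) = (-5 + W² + 6*W)² (S(W) = ((-3 + W² + 6*W) - 2)² = (-5 + W² + 6*W)²)
Z(x) = -121/4 (Z(x) = -(-5 + 2² + 6*2)²/4 = -(-5 + 4 + 12)²/4 = -¼*11² = -¼*121 = -121/4)
39600/Z(8) - 26224/25694 = 39600/(-121/4) - 26224/25694 = 39600*(-4/121) - 26224*1/25694 = -14400/11 - 13112/12847 = -185141032/141317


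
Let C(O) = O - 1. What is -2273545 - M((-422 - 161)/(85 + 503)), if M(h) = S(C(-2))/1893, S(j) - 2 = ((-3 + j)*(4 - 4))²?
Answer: -4303820687/1893 ≈ -2.2735e+6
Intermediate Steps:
C(O) = -1 + O
S(j) = 2 (S(j) = 2 + ((-3 + j)*(4 - 4))² = 2 + ((-3 + j)*0)² = 2 + 0² = 2 + 0 = 2)
M(h) = 2/1893
-2273545 - M((-422 - 161)/(85 + 503)) = -2273545 - 1*2/1893 = -2273545 - 2/1893 = -4303820687/1893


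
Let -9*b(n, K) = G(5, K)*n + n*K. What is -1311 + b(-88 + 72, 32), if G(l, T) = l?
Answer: -11207/9 ≈ -1245.2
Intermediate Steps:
b(n, K) = -5*n/9 - K*n/9 (b(n, K) = -(5*n + n*K)/9 = -(5*n + K*n)/9 = -5*n/9 - K*n/9)
-1311 + b(-88 + 72, 32) = -1311 - (-88 + 72)*(5 + 32)/9 = -1311 - ⅑*(-16)*37 = -1311 + 592/9 = -11207/9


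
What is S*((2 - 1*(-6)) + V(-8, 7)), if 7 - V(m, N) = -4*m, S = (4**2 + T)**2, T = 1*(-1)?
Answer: -3825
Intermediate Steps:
T = -1
S = 225 (S = (4**2 - 1)**2 = (16 - 1)**2 = 15**2 = 225)
V(m, N) = 7 + 4*m (V(m, N) = 7 - (-4)*m = 7 + 4*m)
S*((2 - 1*(-6)) + V(-8, 7)) = 225*((2 - 1*(-6)) + (7 + 4*(-8))) = 225*((2 + 6) + (7 - 32)) = 225*(8 - 25) = 225*(-17) = -3825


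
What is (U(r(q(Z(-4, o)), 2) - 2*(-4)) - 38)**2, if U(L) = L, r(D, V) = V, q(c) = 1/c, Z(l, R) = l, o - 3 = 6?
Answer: 784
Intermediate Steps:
o = 9 (o = 3 + 6 = 9)
q(c) = 1/c
(U(r(q(Z(-4, o)), 2) - 2*(-4)) - 38)**2 = ((2 - 2*(-4)) - 38)**2 = ((2 + 8) - 38)**2 = (10 - 38)**2 = (-28)**2 = 784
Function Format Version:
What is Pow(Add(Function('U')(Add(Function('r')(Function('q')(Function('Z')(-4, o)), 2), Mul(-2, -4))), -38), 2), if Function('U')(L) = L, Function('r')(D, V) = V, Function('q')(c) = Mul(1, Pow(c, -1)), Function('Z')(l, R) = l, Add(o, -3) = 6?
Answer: 784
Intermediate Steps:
o = 9 (o = Add(3, 6) = 9)
Function('q')(c) = Pow(c, -1)
Pow(Add(Function('U')(Add(Function('r')(Function('q')(Function('Z')(-4, o)), 2), Mul(-2, -4))), -38), 2) = Pow(Add(Add(2, Mul(-2, -4)), -38), 2) = Pow(Add(Add(2, 8), -38), 2) = Pow(Add(10, -38), 2) = Pow(-28, 2) = 784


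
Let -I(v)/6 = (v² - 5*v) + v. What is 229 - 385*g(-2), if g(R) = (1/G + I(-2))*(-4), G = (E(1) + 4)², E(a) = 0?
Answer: -442219/4 ≈ -1.1055e+5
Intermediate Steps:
I(v) = -6*v² + 24*v (I(v) = -6*((v² - 5*v) + v) = -6*(v² - 4*v) = -6*v² + 24*v)
G = 16 (G = (0 + 4)² = 4² = 16)
g(R) = 1151/4 (g(R) = (1/16 + 6*(-2)*(4 - 1*(-2)))*(-4) = (1/16 + 6*(-2)*(4 + 2))*(-4) = (1/16 + 6*(-2)*6)*(-4) = (1/16 - 72)*(-4) = -1151/16*(-4) = 1151/4)
229 - 385*g(-2) = 229 - 385*1151/4 = 229 - 443135/4 = -442219/4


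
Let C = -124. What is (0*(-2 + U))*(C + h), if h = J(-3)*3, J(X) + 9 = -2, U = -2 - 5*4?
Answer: 0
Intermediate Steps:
U = -22 (U = -2 - 20 = -22)
J(X) = -11 (J(X) = -9 - 2 = -11)
h = -33 (h = -11*3 = -33)
(0*(-2 + U))*(C + h) = (0*(-2 - 22))*(-124 - 33) = (0*(-24))*(-157) = 0*(-157) = 0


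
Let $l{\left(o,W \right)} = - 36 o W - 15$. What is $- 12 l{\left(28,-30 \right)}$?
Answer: $-362700$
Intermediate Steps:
$l{\left(o,W \right)} = -15 - 36 W o$ ($l{\left(o,W \right)} = - 36 W o - 15 = -15 - 36 W o$)
$- 12 l{\left(28,-30 \right)} = - 12 \left(-15 - \left(-1080\right) 28\right) = - 12 \left(-15 + 30240\right) = \left(-12\right) 30225 = -362700$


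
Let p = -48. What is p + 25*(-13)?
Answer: -373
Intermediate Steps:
p + 25*(-13) = -48 + 25*(-13) = -48 - 325 = -373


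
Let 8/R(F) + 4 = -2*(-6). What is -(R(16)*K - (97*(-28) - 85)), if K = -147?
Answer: -2654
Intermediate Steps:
R(F) = 1 (R(F) = 8/(-4 - 2*(-6)) = 8/(-4 + 12) = 8/8 = 8*(⅛) = 1)
-(R(16)*K - (97*(-28) - 85)) = -(1*(-147) - (97*(-28) - 85)) = -(-147 - (-2716 - 85)) = -(-147 - 1*(-2801)) = -(-147 + 2801) = -1*2654 = -2654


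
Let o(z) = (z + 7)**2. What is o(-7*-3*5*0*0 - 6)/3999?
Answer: 1/3999 ≈ 0.00025006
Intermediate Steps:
o(z) = (7 + z)**2
o(-7*-3*5*0*0 - 6)/3999 = (7 + (-7*-3*5*0*0 - 6))**2/3999 = (7 + (-7*(-15*0)*0 - 6))**2*(1/3999) = (7 + (-0*0 - 6))**2*(1/3999) = (7 + (-7*0 - 6))**2*(1/3999) = (7 + (0 - 6))**2*(1/3999) = (7 - 6)**2*(1/3999) = 1**2*(1/3999) = 1*(1/3999) = 1/3999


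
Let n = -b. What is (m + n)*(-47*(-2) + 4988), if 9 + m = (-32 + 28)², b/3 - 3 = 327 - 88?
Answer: -3653958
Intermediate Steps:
b = 726 (b = 9 + 3*(327 - 88) = 9 + 3*239 = 9 + 717 = 726)
m = 7 (m = -9 + (-32 + 28)² = -9 + (-4)² = -9 + 16 = 7)
n = -726 (n = -1*726 = -726)
(m + n)*(-47*(-2) + 4988) = (7 - 726)*(-47*(-2) + 4988) = -719*(94 + 4988) = -719*5082 = -3653958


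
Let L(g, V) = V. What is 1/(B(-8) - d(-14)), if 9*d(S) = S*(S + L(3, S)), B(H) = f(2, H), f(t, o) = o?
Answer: -9/464 ≈ -0.019397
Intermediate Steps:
B(H) = H
d(S) = 2*S**2/9 (d(S) = (S*(S + S))/9 = (S*(2*S))/9 = (2*S**2)/9 = 2*S**2/9)
1/(B(-8) - d(-14)) = 1/(-8 - 2*(-14)**2/9) = 1/(-8 - 2*196/9) = 1/(-8 - 1*392/9) = 1/(-8 - 392/9) = 1/(-464/9) = -9/464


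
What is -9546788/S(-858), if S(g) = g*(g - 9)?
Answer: -4773394/371943 ≈ -12.834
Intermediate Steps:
S(g) = g*(-9 + g)
-9546788/S(-858) = -9546788*(-1/(858*(-9 - 858))) = -9546788/((-858*(-867))) = -9546788/743886 = -9546788*1/743886 = -4773394/371943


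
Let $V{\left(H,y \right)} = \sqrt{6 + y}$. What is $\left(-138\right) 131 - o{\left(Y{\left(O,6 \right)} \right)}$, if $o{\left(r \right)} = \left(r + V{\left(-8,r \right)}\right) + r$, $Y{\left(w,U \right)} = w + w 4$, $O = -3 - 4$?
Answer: $-18008 - i \sqrt{29} \approx -18008.0 - 5.3852 i$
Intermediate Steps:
$O = -7$
$Y{\left(w,U \right)} = 5 w$ ($Y{\left(w,U \right)} = w + 4 w = 5 w$)
$o{\left(r \right)} = \sqrt{6 + r} + 2 r$ ($o{\left(r \right)} = \left(r + \sqrt{6 + r}\right) + r = \sqrt{6 + r} + 2 r$)
$\left(-138\right) 131 - o{\left(Y{\left(O,6 \right)} \right)} = \left(-138\right) 131 - \left(\sqrt{6 + 5 \left(-7\right)} + 2 \cdot 5 \left(-7\right)\right) = -18078 - \left(\sqrt{6 - 35} + 2 \left(-35\right)\right) = -18078 - \left(\sqrt{-29} - 70\right) = -18078 - \left(i \sqrt{29} - 70\right) = -18078 - \left(-70 + i \sqrt{29}\right) = -18078 + \left(70 - i \sqrt{29}\right) = -18008 - i \sqrt{29}$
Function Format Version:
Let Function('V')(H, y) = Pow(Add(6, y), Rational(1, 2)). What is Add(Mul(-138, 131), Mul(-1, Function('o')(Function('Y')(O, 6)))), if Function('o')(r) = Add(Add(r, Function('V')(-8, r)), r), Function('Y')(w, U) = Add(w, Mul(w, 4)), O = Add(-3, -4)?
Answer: Add(-18008, Mul(-1, I, Pow(29, Rational(1, 2)))) ≈ Add(-18008., Mul(-5.3852, I))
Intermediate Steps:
O = -7
Function('Y')(w, U) = Mul(5, w) (Function('Y')(w, U) = Add(w, Mul(4, w)) = Mul(5, w))
Function('o')(r) = Add(Pow(Add(6, r), Rational(1, 2)), Mul(2, r)) (Function('o')(r) = Add(Add(r, Pow(Add(6, r), Rational(1, 2))), r) = Add(Pow(Add(6, r), Rational(1, 2)), Mul(2, r)))
Add(Mul(-138, 131), Mul(-1, Function('o')(Function('Y')(O, 6)))) = Add(Mul(-138, 131), Mul(-1, Add(Pow(Add(6, Mul(5, -7)), Rational(1, 2)), Mul(2, Mul(5, -7))))) = Add(-18078, Mul(-1, Add(Pow(Add(6, -35), Rational(1, 2)), Mul(2, -35)))) = Add(-18078, Mul(-1, Add(Pow(-29, Rational(1, 2)), -70))) = Add(-18078, Mul(-1, Add(Mul(I, Pow(29, Rational(1, 2))), -70))) = Add(-18078, Mul(-1, Add(-70, Mul(I, Pow(29, Rational(1, 2)))))) = Add(-18078, Add(70, Mul(-1, I, Pow(29, Rational(1, 2))))) = Add(-18008, Mul(-1, I, Pow(29, Rational(1, 2))))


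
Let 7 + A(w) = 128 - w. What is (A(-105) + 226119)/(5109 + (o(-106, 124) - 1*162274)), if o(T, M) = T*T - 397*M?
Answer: -226345/195157 ≈ -1.1598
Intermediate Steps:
o(T, M) = T² - 397*M
A(w) = 121 - w (A(w) = -7 + (128 - w) = 121 - w)
(A(-105) + 226119)/(5109 + (o(-106, 124) - 1*162274)) = ((121 - 1*(-105)) + 226119)/(5109 + (((-106)² - 397*124) - 1*162274)) = ((121 + 105) + 226119)/(5109 + ((11236 - 49228) - 162274)) = (226 + 226119)/(5109 + (-37992 - 162274)) = 226345/(5109 - 200266) = 226345/(-195157) = 226345*(-1/195157) = -226345/195157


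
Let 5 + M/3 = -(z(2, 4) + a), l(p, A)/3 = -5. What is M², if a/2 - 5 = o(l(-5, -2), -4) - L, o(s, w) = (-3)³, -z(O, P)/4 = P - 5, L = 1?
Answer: 12321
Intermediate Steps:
z(O, P) = 20 - 4*P (z(O, P) = -4*(P - 5) = -4*(-5 + P) = 20 - 4*P)
l(p, A) = -15 (l(p, A) = 3*(-5) = -15)
o(s, w) = -27
a = -46 (a = 10 + 2*(-27 - 1*1) = 10 + 2*(-27 - 1) = 10 + 2*(-28) = 10 - 56 = -46)
M = 111 (M = -15 + 3*(-((20 - 4*4) - 46)) = -15 + 3*(-((20 - 16) - 46)) = -15 + 3*(-(4 - 46)) = -15 + 3*(-1*(-42)) = -15 + 3*42 = -15 + 126 = 111)
M² = 111² = 12321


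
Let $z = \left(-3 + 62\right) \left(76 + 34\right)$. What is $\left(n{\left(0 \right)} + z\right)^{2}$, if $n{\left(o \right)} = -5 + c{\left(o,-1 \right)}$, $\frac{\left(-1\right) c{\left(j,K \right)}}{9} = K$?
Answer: $42172036$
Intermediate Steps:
$c{\left(j,K \right)} = - 9 K$
$z = 6490$ ($z = 59 \cdot 110 = 6490$)
$n{\left(o \right)} = 4$ ($n{\left(o \right)} = -5 - -9 = -5 + 9 = 4$)
$\left(n{\left(0 \right)} + z\right)^{2} = \left(4 + 6490\right)^{2} = 6494^{2} = 42172036$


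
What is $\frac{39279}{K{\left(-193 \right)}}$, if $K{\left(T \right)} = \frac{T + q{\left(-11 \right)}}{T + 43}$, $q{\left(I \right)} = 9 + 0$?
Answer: $\frac{2945925}{92} \approx 32021.0$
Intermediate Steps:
$q{\left(I \right)} = 9$
$K{\left(T \right)} = \frac{9 + T}{43 + T}$ ($K{\left(T \right)} = \frac{T + 9}{T + 43} = \frac{9 + T}{43 + T}$)
$\frac{39279}{K{\left(-193 \right)}} = \frac{39279}{\frac{1}{43 - 193} \left(9 - 193\right)} = \frac{39279}{\frac{1}{-150} \left(-184\right)} = \frac{39279}{\left(- \frac{1}{150}\right) \left(-184\right)} = \frac{39279}{\frac{92}{75}} = 39279 \cdot \frac{75}{92} = \frac{2945925}{92}$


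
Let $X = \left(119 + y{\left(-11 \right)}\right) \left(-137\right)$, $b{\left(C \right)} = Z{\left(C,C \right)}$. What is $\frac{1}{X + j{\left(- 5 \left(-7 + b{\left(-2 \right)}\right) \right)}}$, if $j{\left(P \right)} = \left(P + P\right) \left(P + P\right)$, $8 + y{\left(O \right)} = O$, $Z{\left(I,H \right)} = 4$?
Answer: $- \frac{1}{12800} \approx -7.8125 \cdot 10^{-5}$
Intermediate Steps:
$y{\left(O \right)} = -8 + O$
$b{\left(C \right)} = 4$
$X = -13700$ ($X = \left(119 - 19\right) \left(-137\right) = 100 \left(-137\right) = -13700$)
$j{\left(P \right)} = 4 P^{2}$ ($j{\left(P \right)} = 2 P 2 P = 4 P^{2}$)
$\frac{1}{X + j{\left(- 5 \left(-7 + b{\left(-2 \right)}\right) \right)}} = \frac{1}{-13700 + 4 \left(- 5 \left(-7 + 4\right)\right)^{2}} = \frac{1}{-13700 + 4 \left(\left(-5\right) \left(-3\right)\right)^{2}} = \frac{1}{-13700 + 4 \cdot 15^{2}} = \frac{1}{-13700 + 4 \cdot 225} = \frac{1}{-13700 + 900} = \frac{1}{-12800} = - \frac{1}{12800}$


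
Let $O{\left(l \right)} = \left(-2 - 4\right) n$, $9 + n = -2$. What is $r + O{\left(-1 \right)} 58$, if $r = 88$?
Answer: $3916$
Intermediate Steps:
$n = -11$ ($n = -9 - 2 = -11$)
$O{\left(l \right)} = 66$ ($O{\left(l \right)} = \left(-2 - 4\right) \left(-11\right) = \left(-6\right) \left(-11\right) = 66$)
$r + O{\left(-1 \right)} 58 = 88 + 66 \cdot 58 = 88 + 3828 = 3916$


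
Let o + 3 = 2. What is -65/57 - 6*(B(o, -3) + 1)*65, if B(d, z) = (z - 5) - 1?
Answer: 177775/57 ≈ 3118.9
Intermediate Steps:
o = -1 (o = -3 + 2 = -1)
B(d, z) = -6 + z (B(d, z) = (-5 + z) - 1 = -6 + z)
-65/57 - 6*(B(o, -3) + 1)*65 = -65/57 - 6*((-6 - 3) + 1)*65 = -65*1/57 - 6*(-9 + 1)*65 = -65/57 - 6*(-8)*65 = -65/57 + 48*65 = -65/57 + 3120 = 177775/57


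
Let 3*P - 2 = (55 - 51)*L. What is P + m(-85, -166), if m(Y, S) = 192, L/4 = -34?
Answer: 34/3 ≈ 11.333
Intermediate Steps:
L = -136 (L = 4*(-34) = -136)
P = -542/3 (P = ⅔ + ((55 - 51)*(-136))/3 = ⅔ + (4*(-136))/3 = ⅔ + (⅓)*(-544) = ⅔ - 544/3 = -542/3 ≈ -180.67)
P + m(-85, -166) = -542/3 + 192 = 34/3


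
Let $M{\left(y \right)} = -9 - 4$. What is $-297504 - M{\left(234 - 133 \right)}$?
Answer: $-297491$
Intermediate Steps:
$M{\left(y \right)} = -13$ ($M{\left(y \right)} = -9 - 4 = -13$)
$-297504 - M{\left(234 - 133 \right)} = -297504 - -13 = -297504 + 13 = -297491$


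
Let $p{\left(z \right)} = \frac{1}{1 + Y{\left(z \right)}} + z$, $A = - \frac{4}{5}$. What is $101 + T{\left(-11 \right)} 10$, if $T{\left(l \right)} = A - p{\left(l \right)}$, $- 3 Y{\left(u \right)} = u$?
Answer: $\frac{1406}{7} \approx 200.86$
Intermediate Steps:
$Y{\left(u \right)} = - \frac{u}{3}$
$A = - \frac{4}{5}$ ($A = \left(-4\right) \frac{1}{5} = - \frac{4}{5} \approx -0.8$)
$p{\left(z \right)} = z + \frac{1}{1 - \frac{z}{3}}$ ($p{\left(z \right)} = \frac{1}{1 - \frac{z}{3}} + z = z + \frac{1}{1 - \frac{z}{3}}$)
$T{\left(l \right)} = - \frac{4}{5} - \frac{-3 + l^{2} - 3 l}{-3 + l}$
$101 + T{\left(-11 \right)} 10 = 101 + \frac{27 - 5 \left(-11\right)^{2} + 11 \left(-11\right)}{5 \left(-3 - 11\right)} 10 = 101 + \frac{27 - 605 - 121}{5 \left(-14\right)} 10 = 101 + \frac{1}{5} \left(- \frac{1}{14}\right) \left(27 - 605 - 121\right) 10 = 101 + \frac{1}{5} \left(- \frac{1}{14}\right) \left(-699\right) 10 = 101 + \frac{699}{70} \cdot 10 = 101 + \frac{699}{7} = \frac{1406}{7}$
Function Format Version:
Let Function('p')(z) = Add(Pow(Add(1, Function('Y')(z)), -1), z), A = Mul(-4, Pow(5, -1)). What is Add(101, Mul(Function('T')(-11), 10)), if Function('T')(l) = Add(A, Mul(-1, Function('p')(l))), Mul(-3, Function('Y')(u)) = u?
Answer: Rational(1406, 7) ≈ 200.86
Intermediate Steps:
Function('Y')(u) = Mul(Rational(-1, 3), u)
A = Rational(-4, 5) (A = Mul(-4, Rational(1, 5)) = Rational(-4, 5) ≈ -0.80000)
Function('p')(z) = Add(z, Pow(Add(1, Mul(Rational(-1, 3), z)), -1)) (Function('p')(z) = Add(Pow(Add(1, Mul(Rational(-1, 3), z)), -1), z) = Add(z, Pow(Add(1, Mul(Rational(-1, 3), z)), -1)))
Function('T')(l) = Add(Rational(-4, 5), Mul(-1, Pow(Add(-3, l), -1), Add(-3, Pow(l, 2), Mul(-3, l)))) (Function('T')(l) = Add(Rational(-4, 5), Mul(-1, Mul(Pow(Add(-3, l), -1), Add(-3, Pow(l, 2), Mul(-3, l))))) = Add(Rational(-4, 5), Mul(-1, Pow(Add(-3, l), -1), Add(-3, Pow(l, 2), Mul(-3, l)))))
Add(101, Mul(Function('T')(-11), 10)) = Add(101, Mul(Mul(Rational(1, 5), Pow(Add(-3, -11), -1), Add(27, Mul(-5, Pow(-11, 2)), Mul(11, -11))), 10)) = Add(101, Mul(Mul(Rational(1, 5), Pow(-14, -1), Add(27, Mul(-5, 121), -121)), 10)) = Add(101, Mul(Mul(Rational(1, 5), Rational(-1, 14), Add(27, -605, -121)), 10)) = Add(101, Mul(Mul(Rational(1, 5), Rational(-1, 14), -699), 10)) = Add(101, Mul(Rational(699, 70), 10)) = Add(101, Rational(699, 7)) = Rational(1406, 7)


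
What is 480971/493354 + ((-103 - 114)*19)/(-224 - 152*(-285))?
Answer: 9346913837/10630791992 ≈ 0.87923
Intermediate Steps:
480971/493354 + ((-103 - 114)*19)/(-224 - 152*(-285)) = 480971*(1/493354) + (-217*19)/(-224 + 43320) = 480971/493354 - 4123/43096 = 9346913837/10630791992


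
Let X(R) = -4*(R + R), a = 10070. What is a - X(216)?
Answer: 11798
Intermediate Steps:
X(R) = -8*R
a - X(216) = 10070 - (-8)*216 = 10070 - 1*(-1728) = 10070 + 1728 = 11798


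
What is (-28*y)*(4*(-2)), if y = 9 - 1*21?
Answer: -2688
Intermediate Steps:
y = -12 (y = 9 - 21 = -12)
(-28*y)*(4*(-2)) = (-28*(-12))*(4*(-2)) = 336*(-8) = -2688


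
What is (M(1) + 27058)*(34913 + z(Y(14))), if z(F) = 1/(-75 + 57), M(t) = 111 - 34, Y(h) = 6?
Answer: 1894725495/2 ≈ 9.4736e+8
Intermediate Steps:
M(t) = 77
z(F) = -1/18 (z(F) = 1/(-18) = -1/18)
(M(1) + 27058)*(34913 + z(Y(14))) = (77 + 27058)*(34913 - 1/18) = 27135*(628433/18) = 1894725495/2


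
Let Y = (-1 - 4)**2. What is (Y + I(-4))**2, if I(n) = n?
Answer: 441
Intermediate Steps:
Y = 25 (Y = (-5)**2 = 25)
(Y + I(-4))**2 = (25 - 4)**2 = 21**2 = 441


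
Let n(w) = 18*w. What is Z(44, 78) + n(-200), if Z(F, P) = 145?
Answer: -3455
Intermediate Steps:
Z(44, 78) + n(-200) = 145 + 18*(-200) = 145 - 3600 = -3455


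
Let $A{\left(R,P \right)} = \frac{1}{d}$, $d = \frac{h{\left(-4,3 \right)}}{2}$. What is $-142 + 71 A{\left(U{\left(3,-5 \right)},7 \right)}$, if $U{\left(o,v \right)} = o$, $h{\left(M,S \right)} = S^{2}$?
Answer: $- \frac{1136}{9} \approx -126.22$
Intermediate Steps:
$d = \frac{9}{2}$ ($d = \frac{3^{2}}{2} = 9 \cdot \frac{1}{2} = \frac{9}{2} \approx 4.5$)
$A{\left(R,P \right)} = \frac{2}{9}$ ($A{\left(R,P \right)} = \frac{1}{\frac{9}{2}} = \frac{2}{9}$)
$-142 + 71 A{\left(U{\left(3,-5 \right)},7 \right)} = -142 + 71 \cdot \frac{2}{9} = -142 + \frac{142}{9} = - \frac{1136}{9}$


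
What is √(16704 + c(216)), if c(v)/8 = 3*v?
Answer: 24*√38 ≈ 147.95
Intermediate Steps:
c(v) = 24*v (c(v) = 8*(3*v) = 24*v)
√(16704 + c(216)) = √(16704 + 24*216) = √(16704 + 5184) = √21888 = 24*√38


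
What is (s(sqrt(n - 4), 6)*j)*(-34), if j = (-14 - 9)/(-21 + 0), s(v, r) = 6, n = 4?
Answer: -1564/7 ≈ -223.43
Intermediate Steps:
j = 23/21 (j = -23/(-21) = -23*(-1/21) = 23/21 ≈ 1.0952)
(s(sqrt(n - 4), 6)*j)*(-34) = (6*(23/21))*(-34) = (46/7)*(-34) = -1564/7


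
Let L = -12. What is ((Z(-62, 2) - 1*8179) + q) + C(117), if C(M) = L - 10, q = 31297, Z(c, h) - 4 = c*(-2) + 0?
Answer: 23224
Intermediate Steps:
Z(c, h) = 4 - 2*c (Z(c, h) = 4 + (c*(-2) + 0) = 4 + (-2*c + 0) = 4 - 2*c)
C(M) = -22 (C(M) = -12 - 10 = -22)
((Z(-62, 2) - 1*8179) + q) + C(117) = (((4 - 2*(-62)) - 1*8179) + 31297) - 22 = (((4 + 124) - 8179) + 31297) - 22 = ((128 - 8179) + 31297) - 22 = (-8051 + 31297) - 22 = 23246 - 22 = 23224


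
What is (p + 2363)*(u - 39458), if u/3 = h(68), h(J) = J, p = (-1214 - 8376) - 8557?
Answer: 619585136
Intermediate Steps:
p = -18147 (p = -9590 - 8557 = -18147)
u = 204 (u = 3*68 = 204)
(p + 2363)*(u - 39458) = (-18147 + 2363)*(204 - 39458) = -15784*(-39254) = 619585136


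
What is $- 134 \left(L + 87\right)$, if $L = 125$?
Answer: $-28408$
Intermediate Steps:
$- 134 \left(L + 87\right) = - 134 \left(125 + 87\right) = \left(-134\right) 212 = -28408$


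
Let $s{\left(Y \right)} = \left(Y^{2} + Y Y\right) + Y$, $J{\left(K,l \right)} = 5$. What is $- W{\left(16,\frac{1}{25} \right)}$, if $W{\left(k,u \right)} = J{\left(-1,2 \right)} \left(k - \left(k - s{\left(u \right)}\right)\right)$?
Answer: $- \frac{27}{125} \approx -0.216$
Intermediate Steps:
$s{\left(Y \right)} = Y + 2 Y^{2}$ ($s{\left(Y \right)} = \left(Y^{2} + Y^{2}\right) + Y = 2 Y^{2} + Y = Y + 2 Y^{2}$)
$W{\left(k,u \right)} = 5 u \left(1 + 2 u\right)$ ($W{\left(k,u \right)} = 5 \left(k - \left(k - u \left(1 + 2 u\right)\right)\right) = 5 u \left(1 + 2 u\right)$)
$- W{\left(16,\frac{1}{25} \right)} = - \frac{5 \left(1 + \frac{2}{25}\right)}{25} = - \frac{5 \cdot 27}{25 \cdot 25} = \left(-1\right) \frac{27}{125} = - \frac{27}{125}$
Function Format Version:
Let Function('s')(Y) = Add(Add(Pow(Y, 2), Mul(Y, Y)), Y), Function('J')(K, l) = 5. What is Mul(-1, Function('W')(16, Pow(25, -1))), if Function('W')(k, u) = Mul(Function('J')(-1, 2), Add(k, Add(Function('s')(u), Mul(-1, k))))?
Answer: Rational(-27, 125) ≈ -0.21600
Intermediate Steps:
Function('s')(Y) = Add(Y, Mul(2, Pow(Y, 2))) (Function('s')(Y) = Add(Add(Pow(Y, 2), Pow(Y, 2)), Y) = Add(Mul(2, Pow(Y, 2)), Y) = Add(Y, Mul(2, Pow(Y, 2))))
Function('W')(k, u) = Mul(5, u, Add(1, Mul(2, u))) (Function('W')(k, u) = Mul(5, Add(k, Add(Mul(u, Add(1, Mul(2, u))), Mul(-1, k)))) = Mul(5, Add(k, Add(Mul(-1, k), Mul(u, Add(1, Mul(2, u)))))) = Mul(5, Mul(u, Add(1, Mul(2, u)))) = Mul(5, u, Add(1, Mul(2, u))))
Mul(-1, Function('W')(16, Pow(25, -1))) = Mul(-1, Mul(5, Pow(25, -1), Add(1, Mul(2, Pow(25, -1))))) = Mul(-1, Mul(5, Rational(1, 25), Add(1, Mul(2, Rational(1, 25))))) = Mul(-1, Mul(5, Rational(1, 25), Add(1, Rational(2, 25)))) = Mul(-1, Mul(5, Rational(1, 25), Rational(27, 25))) = Mul(-1, Rational(27, 125)) = Rational(-27, 125)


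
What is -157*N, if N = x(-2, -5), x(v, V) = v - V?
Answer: -471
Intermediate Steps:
N = 3 (N = -2 - 1*(-5) = -2 + 5 = 3)
-157*N = -157*3 = -471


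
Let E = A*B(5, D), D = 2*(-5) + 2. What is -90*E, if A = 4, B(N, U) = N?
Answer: -1800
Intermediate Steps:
D = -8 (D = -10 + 2 = -8)
E = 20 (E = 4*5 = 20)
-90*E = -90*20 = -1800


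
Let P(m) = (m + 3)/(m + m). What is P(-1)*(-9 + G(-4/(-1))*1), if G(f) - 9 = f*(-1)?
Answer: 4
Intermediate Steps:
G(f) = 9 - f (G(f) = 9 + f*(-1) = 9 - f)
P(m) = (3 + m)/(2*m) (P(m) = (3 + m)/((2*m)) = (3 + m)*(1/(2*m)) = (3 + m)/(2*m))
P(-1)*(-9 + G(-4/(-1))*1) = ((½)*(3 - 1)/(-1))*(-9 + (9 - (-4)/(-1))*1) = ((½)*(-1)*2)*(-9 + (9 - (-4)*(-1))*1) = -(-9 + (9 - 1*4)*1) = -(-9 + (9 - 4)*1) = -(-9 + 5*1) = -(-9 + 5) = -1*(-4) = 4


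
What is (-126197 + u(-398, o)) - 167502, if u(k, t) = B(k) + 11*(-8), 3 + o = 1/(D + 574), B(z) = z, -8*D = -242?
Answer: -294185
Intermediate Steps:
D = 121/4 (D = -1/8*(-242) = 121/4 ≈ 30.250)
o = -7247/2417 (o = -3 + 1/(121/4 + 574) = -3 + 1/(2417/4) = -3 + 4/2417 = -7247/2417 ≈ -2.9983)
u(k, t) = -88 + k (u(k, t) = k + 11*(-8) = k - 88 = -88 + k)
(-126197 + u(-398, o)) - 167502 = (-126197 + (-88 - 398)) - 167502 = (-126197 - 486) - 167502 = -126683 - 167502 = -294185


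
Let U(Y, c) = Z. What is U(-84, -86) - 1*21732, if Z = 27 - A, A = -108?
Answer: -21597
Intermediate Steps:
Z = 135 (Z = 27 - 1*(-108) = 27 + 108 = 135)
U(Y, c) = 135
U(-84, -86) - 1*21732 = 135 - 1*21732 = 135 - 21732 = -21597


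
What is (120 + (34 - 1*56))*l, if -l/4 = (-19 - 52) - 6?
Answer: 30184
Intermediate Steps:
l = 308 (l = -4*((-19 - 52) - 6) = -4*(-71 - 6) = -4*(-77) = 308)
(120 + (34 - 1*56))*l = (120 + (34 - 1*56))*308 = (120 + (34 - 56))*308 = (120 - 22)*308 = 98*308 = 30184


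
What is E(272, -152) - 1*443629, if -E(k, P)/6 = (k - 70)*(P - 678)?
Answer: 562331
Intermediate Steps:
E(k, P) = -6*(-678 + P)*(-70 + k) (E(k, P) = -6*(k - 70)*(P - 678) = -6*(-70 + k)*(-678 + P) = -6*(-678 + P)*(-70 + k))
E(272, -152) - 1*443629 = (-284760 + 420*(-152) + 4068*272 - 6*(-152)*272) - 1*443629 = (-284760 - 63840 + 1106496 + 248064) - 443629 = 1005960 - 443629 = 562331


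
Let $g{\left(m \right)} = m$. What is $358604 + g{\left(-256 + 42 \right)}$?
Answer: $358390$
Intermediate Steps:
$358604 + g{\left(-256 + 42 \right)} = 358604 + \left(-256 + 42\right) = 358604 - 214 = 358390$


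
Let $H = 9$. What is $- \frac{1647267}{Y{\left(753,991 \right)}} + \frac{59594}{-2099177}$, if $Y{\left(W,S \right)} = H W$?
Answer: $- \frac{1152769622599}{4742040843} \approx -243.1$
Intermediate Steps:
$Y{\left(W,S \right)} = 9 W$
$- \frac{1647267}{Y{\left(753,991 \right)}} + \frac{59594}{-2099177} = - \frac{1647267}{9 \cdot 753} + \frac{59594}{-2099177} = - \frac{1647267}{6777} + 59594 \left(- \frac{1}{2099177}\right) = \left(-1647267\right) \frac{1}{6777} - \frac{59594}{2099177} = - \frac{549089}{2259} - \frac{59594}{2099177} = - \frac{1152769622599}{4742040843}$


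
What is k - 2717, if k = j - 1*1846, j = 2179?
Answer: -2384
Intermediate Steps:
k = 333 (k = 2179 - 1*1846 = 2179 - 1846 = 333)
k - 2717 = 333 - 2717 = -2384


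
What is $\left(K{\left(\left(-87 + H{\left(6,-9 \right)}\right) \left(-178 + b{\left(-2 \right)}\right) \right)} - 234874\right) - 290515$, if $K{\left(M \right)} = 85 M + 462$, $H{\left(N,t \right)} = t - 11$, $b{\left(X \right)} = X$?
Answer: $1112173$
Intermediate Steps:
$H{\left(N,t \right)} = -11 + t$
$K{\left(M \right)} = 462 + 85 M$
$\left(K{\left(\left(-87 + H{\left(6,-9 \right)}\right) \left(-178 + b{\left(-2 \right)}\right) \right)} - 234874\right) - 290515 = \left(\left(462 + 85 \left(-87 - 20\right) \left(-178 - 2\right)\right) - 234874\right) - 290515 = \left(\left(462 + 85 \left(-87 - 20\right) \left(-180\right)\right) - 234874\right) - 290515 = \left(\left(462 + 85 \left(\left(-107\right) \left(-180\right)\right)\right) - 234874\right) - 290515 = \left(\left(462 + 85 \cdot 19260\right) - 234874\right) - 290515 = \left(\left(462 + 1637100\right) - 234874\right) - 290515 = \left(1637562 - 234874\right) - 290515 = 1402688 - 290515 = 1112173$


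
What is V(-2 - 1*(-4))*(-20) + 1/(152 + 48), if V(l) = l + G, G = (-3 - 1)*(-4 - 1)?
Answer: -87999/200 ≈ -440.00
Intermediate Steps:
G = 20 (G = -4*(-5) = 20)
V(l) = 20 + l (V(l) = l + 20 = 20 + l)
V(-2 - 1*(-4))*(-20) + 1/(152 + 48) = (20 + (-2 - 1*(-4)))*(-20) + 1/(152 + 48) = (20 + (-2 + 4))*(-20) + 1/200 = (20 + 2)*(-20) + 1/200 = 22*(-20) + 1/200 = -440 + 1/200 = -87999/200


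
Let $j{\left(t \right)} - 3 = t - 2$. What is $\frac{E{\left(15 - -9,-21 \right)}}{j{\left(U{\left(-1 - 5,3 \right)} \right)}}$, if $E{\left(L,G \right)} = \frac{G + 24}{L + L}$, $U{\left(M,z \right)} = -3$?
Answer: $- \frac{1}{32} \approx -0.03125$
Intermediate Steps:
$j{\left(t \right)} = 1 + t$ ($j{\left(t \right)} = 3 + \left(t - 2\right) = 3 + \left(-2 + t\right) = 1 + t$)
$E{\left(L,G \right)} = \frac{24 + G}{2 L}$
$\frac{E{\left(15 - -9,-21 \right)}}{j{\left(U{\left(-1 - 5,3 \right)} \right)}} = \frac{\frac{1}{2} \frac{1}{15 - -9} \left(24 - 21\right)}{1 - 3} = \frac{\frac{1}{2} \frac{1}{15 + 9} \cdot 3}{-2} = \frac{1}{2} \cdot \frac{1}{24} \cdot 3 \left(- \frac{1}{2}\right) = \frac{1}{16} \left(- \frac{1}{2}\right) = - \frac{1}{32}$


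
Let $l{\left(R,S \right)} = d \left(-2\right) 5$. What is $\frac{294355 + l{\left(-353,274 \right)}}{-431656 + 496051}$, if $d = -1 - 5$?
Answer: $\frac{1111}{243} \approx 4.572$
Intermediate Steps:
$d = -6$
$l{\left(R,S \right)} = 60$ ($l{\left(R,S \right)} = \left(-6\right) \left(-2\right) 5 = 12 \cdot 5 = 60$)
$\frac{294355 + l{\left(-353,274 \right)}}{-431656 + 496051} = \frac{294355 + 60}{-431656 + 496051} = \frac{294415}{64395} = 294415 \cdot \frac{1}{64395} = \frac{1111}{243}$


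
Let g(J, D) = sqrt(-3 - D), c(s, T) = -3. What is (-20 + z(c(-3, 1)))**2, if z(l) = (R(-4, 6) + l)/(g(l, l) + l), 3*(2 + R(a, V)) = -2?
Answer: 26569/81 ≈ 328.01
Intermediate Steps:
R(a, V) = -8/3 (R(a, V) = -2 + (1/3)*(-2) = -2 - 2/3 = -8/3)
z(l) = (-8/3 + l)/(l + sqrt(-3 - l)) (z(l) = (-8/3 + l)/(sqrt(-3 - l) + l) = (-8/3 + l)/(l + sqrt(-3 - l)))
(-20 + z(c(-3, 1)))**2 = (-20 + (-8/3 - 3)/(-3 + sqrt(-3 - 1*(-3))))**2 = (-20 - 17/3/(-3 + sqrt(-3 + 3)))**2 = (-20 - 17/3/(-3 + sqrt(0)))**2 = (-20 - 17/3/(-3 + 0))**2 = (-20 - 17/3/(-3))**2 = (-20 - 1/3*(-17/3))**2 = (-20 + 17/9)**2 = (-163/9)**2 = 26569/81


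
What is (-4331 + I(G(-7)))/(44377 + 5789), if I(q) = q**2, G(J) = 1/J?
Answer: -106109/1229067 ≈ -0.086333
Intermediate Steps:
G(J) = 1/J
(-4331 + I(G(-7)))/(44377 + 5789) = (-4331 + (1/(-7))**2)/(44377 + 5789) = (-4331 + (-1/7)**2)/50166 = (-4331 + 1/49)*(1/50166) = -212218/49*1/50166 = -106109/1229067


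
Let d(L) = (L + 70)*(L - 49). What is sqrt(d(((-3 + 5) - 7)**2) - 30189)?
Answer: I*sqrt(32469) ≈ 180.19*I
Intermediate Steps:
d(L) = (-49 + L)*(70 + L) (d(L) = (70 + L)*(-49 + L) = (-49 + L)*(70 + L))
sqrt(d(((-3 + 5) - 7)**2) - 30189) = sqrt((-3430 + (((-3 + 5) - 7)**2)**2 + 21*((-3 + 5) - 7)**2) - 30189) = sqrt((-3430 + ((2 - 7)**2)**2 + 21*(2 - 7)**2) - 30189) = sqrt((-3430 + ((-5)**2)**2 + 21*(-5)**2) - 30189) = sqrt((-3430 + 25**2 + 21*25) - 30189) = sqrt((-3430 + 625 + 525) - 30189) = sqrt(-2280 - 30189) = sqrt(-32469) = I*sqrt(32469)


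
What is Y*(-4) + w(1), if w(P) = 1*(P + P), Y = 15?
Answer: -58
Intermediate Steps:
w(P) = 2*P (w(P) = 1*(2*P) = 2*P)
Y*(-4) + w(1) = 15*(-4) + 2*1 = -60 + 2 = -58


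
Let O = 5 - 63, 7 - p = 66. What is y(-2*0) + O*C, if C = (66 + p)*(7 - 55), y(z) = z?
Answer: 19488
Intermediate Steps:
p = -59 (p = 7 - 1*66 = 7 - 66 = -59)
O = -58
C = -336 (C = (66 - 59)*(7 - 55) = 7*(-48) = -336)
y(-2*0) + O*C = -2*0 - 58*(-336) = 0 + 19488 = 19488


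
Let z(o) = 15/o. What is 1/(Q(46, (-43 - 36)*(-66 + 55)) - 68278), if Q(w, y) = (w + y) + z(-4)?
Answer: -4/269467 ≈ -1.4844e-5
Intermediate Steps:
Q(w, y) = -15/4 + w + y (Q(w, y) = (w + y) + 15/(-4) = (w + y) + 15*(-¼) = (w + y) - 15/4 = -15/4 + w + y)
1/(Q(46, (-43 - 36)*(-66 + 55)) - 68278) = 1/((-15/4 + 46 + (-43 - 36)*(-66 + 55)) - 68278) = 1/((-15/4 + 46 - 79*(-11)) - 68278) = 1/((-15/4 + 46 + 869) - 68278) = 1/(3645/4 - 68278) = 1/(-269467/4) = -4/269467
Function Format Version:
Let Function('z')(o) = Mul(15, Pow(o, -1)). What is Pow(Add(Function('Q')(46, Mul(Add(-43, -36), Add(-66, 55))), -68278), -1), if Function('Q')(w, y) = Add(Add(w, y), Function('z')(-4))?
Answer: Rational(-4, 269467) ≈ -1.4844e-5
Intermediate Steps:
Function('Q')(w, y) = Add(Rational(-15, 4), w, y) (Function('Q')(w, y) = Add(Add(w, y), Mul(15, Pow(-4, -1))) = Add(Add(w, y), Mul(15, Rational(-1, 4))) = Add(Add(w, y), Rational(-15, 4)) = Add(Rational(-15, 4), w, y))
Pow(Add(Function('Q')(46, Mul(Add(-43, -36), Add(-66, 55))), -68278), -1) = Pow(Add(Add(Rational(-15, 4), 46, Mul(Add(-43, -36), Add(-66, 55))), -68278), -1) = Pow(Add(Add(Rational(-15, 4), 46, Mul(-79, -11)), -68278), -1) = Pow(Add(Add(Rational(-15, 4), 46, 869), -68278), -1) = Pow(Add(Rational(3645, 4), -68278), -1) = Pow(Rational(-269467, 4), -1) = Rational(-4, 269467)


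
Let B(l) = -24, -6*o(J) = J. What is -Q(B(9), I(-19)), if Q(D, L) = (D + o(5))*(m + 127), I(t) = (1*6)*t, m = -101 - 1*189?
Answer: -24287/6 ≈ -4047.8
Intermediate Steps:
o(J) = -J/6
m = -290 (m = -101 - 189 = -290)
I(t) = 6*t
Q(D, L) = 815/6 - 163*D (Q(D, L) = (D - ⅙*5)*(-290 + 127) = (D - ⅚)*(-163) = (-⅚ + D)*(-163) = 815/6 - 163*D)
-Q(B(9), I(-19)) = -(815/6 - 163*(-24)) = -(815/6 + 3912) = -1*24287/6 = -24287/6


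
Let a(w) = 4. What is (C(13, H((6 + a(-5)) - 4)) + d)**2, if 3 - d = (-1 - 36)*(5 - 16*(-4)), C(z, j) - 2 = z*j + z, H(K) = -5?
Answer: 6280036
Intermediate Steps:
C(z, j) = 2 + z + j*z (C(z, j) = 2 + (z*j + z) = 2 + (j*z + z) = 2 + (z + j*z) = 2 + z + j*z)
d = 2556 (d = 3 - (-1 - 36)*(5 - 16*(-4)) = 3 - (-37)*(5 + 64) = 3 - (-37)*69 = 3 - 1*(-2553) = 3 + 2553 = 2556)
(C(13, H((6 + a(-5)) - 4)) + d)**2 = ((2 + 13 - 5*13) + 2556)**2 = ((2 + 13 - 65) + 2556)**2 = (-50 + 2556)**2 = 2506**2 = 6280036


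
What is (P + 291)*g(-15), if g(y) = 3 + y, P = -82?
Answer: -2508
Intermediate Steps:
(P + 291)*g(-15) = (-82 + 291)*(3 - 15) = 209*(-12) = -2508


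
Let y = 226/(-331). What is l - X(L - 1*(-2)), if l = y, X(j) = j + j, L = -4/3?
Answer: -2002/993 ≈ -2.0161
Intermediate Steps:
L = -4/3 (L = -4*⅓ = -4/3 ≈ -1.3333)
X(j) = 2*j
y = -226/331 (y = 226*(-1/331) = -226/331 ≈ -0.68278)
l = -226/331 ≈ -0.68278
l - X(L - 1*(-2)) = -226/331 - 2*(-4/3 - 1*(-2)) = -226/331 - 2*(-4/3 + 2) = -226/331 - 2*2/3 = -226/331 - 1*4/3 = -226/331 - 4/3 = -2002/993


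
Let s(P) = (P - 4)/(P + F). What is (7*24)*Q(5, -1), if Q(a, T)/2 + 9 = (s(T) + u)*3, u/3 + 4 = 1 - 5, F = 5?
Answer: -28476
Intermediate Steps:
s(P) = (-4 + P)/(5 + P) (s(P) = (P - 4)/(P + 5) = (-4 + P)/(5 + P))
u = -24 (u = -12 + 3*(1 - 5) = -12 + 3*(-4) = -12 - 12 = -24)
Q(a, T) = -162 + 6*(-4 + T)/(5 + T) (Q(a, T) = -18 + 2*(((-4 + T)/(5 + T) - 24)*3) = -18 + 2*((-24 + (-4 + T)/(5 + T))*3) = -18 + 2*(-72 + 3*(-4 + T)/(5 + T)) = -18 + (-144 + 6*(-4 + T)/(5 + T)) = -162 + 6*(-4 + T)/(5 + T))
(7*24)*Q(5, -1) = (7*24)*(6*(-139 - 26*(-1))/(5 - 1)) = 168*(6*(-139 + 26)/4) = 168*(6*(¼)*(-113)) = 168*(-339/2) = -28476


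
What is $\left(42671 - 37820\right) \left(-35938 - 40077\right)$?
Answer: $-368748765$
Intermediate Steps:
$\left(42671 - 37820\right) \left(-35938 - 40077\right) = 4851 \left(-35938 - 40077\right) = 4851 \left(-76015\right) = -368748765$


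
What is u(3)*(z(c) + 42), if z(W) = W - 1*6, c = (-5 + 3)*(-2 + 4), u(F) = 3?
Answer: 96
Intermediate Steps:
c = -4 (c = -2*2 = -4)
z(W) = -6 + W (z(W) = W - 6 = -6 + W)
u(3)*(z(c) + 42) = 3*((-6 - 4) + 42) = 3*(-10 + 42) = 3*32 = 96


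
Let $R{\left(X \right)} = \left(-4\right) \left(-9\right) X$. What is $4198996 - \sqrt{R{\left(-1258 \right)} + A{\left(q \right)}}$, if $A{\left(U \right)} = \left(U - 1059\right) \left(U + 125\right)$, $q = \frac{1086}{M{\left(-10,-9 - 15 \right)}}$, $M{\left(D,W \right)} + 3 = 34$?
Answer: $4198996 - \frac{3 i \sqrt{22333199}}{31} \approx 4.199 \cdot 10^{6} - 457.34 i$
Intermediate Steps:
$R{\left(X \right)} = 36 X$
$M{\left(D,W \right)} = 31$ ($M{\left(D,W \right)} = -3 + 34 = 31$)
$q = \frac{1086}{31} \approx 35.032$
$A{\left(U \right)} = \left(-1059 + U\right) \left(125 + U\right)$
$4198996 - \sqrt{R{\left(-1258 \right)} + A{\left(q \right)}} = 4198996 - \sqrt{36 \left(-1258\right) - \left(\frac{5117949}{31} - \frac{1179396}{961}\right)} = 4198996 - \sqrt{-45288 - \frac{157477023}{961}} = 4198996 - \sqrt{- \frac{200998791}{961}} = 4198996 - \frac{3 i \sqrt{22333199}}{31}$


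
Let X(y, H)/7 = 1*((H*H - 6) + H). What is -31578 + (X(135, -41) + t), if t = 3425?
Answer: -16715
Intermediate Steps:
X(y, H) = -42 + 7*H + 7*H² (X(y, H) = 7*(1*((H*H - 6) + H)) = 7*(1*((H² - 6) + H)) = 7*(1*((-6 + H²) + H)) = 7*(1*(-6 + H + H²)) = 7*(-6 + H + H²) = -42 + 7*H + 7*H²)
-31578 + (X(135, -41) + t) = -31578 + ((-42 + 7*(-41) + 7*(-41)²) + 3425) = -31578 + ((-42 - 287 + 7*1681) + 3425) = -31578 + ((-42 - 287 + 11767) + 3425) = -31578 + (11438 + 3425) = -31578 + 14863 = -16715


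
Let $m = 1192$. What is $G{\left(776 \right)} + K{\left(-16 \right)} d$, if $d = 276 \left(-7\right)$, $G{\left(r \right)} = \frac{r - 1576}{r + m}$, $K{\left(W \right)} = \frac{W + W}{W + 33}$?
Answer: $\frac{7603502}{2091} \approx 3636.3$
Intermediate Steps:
$K{\left(W \right)} = \frac{2 W}{33 + W}$
$G{\left(r \right)} = \frac{-1576 + r}{1192 + r}$ ($G{\left(r \right)} = \frac{r - 1576}{r + 1192} = \frac{-1576 + r}{1192 + r}$)
$d = -1932$
$G{\left(776 \right)} + K{\left(-16 \right)} d = \frac{-1576 + 776}{1192 + 776} + 2 \left(-16\right) \frac{1}{33 - 16} \left(-1932\right) = \frac{1}{1968} \left(-800\right) + 2 \left(-16\right) \frac{1}{17} \left(-1932\right) = - \frac{50}{123} - - \frac{61824}{17} = - \frac{50}{123} + \frac{61824}{17} = \frac{7603502}{2091}$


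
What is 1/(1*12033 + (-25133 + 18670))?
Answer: 1/5570 ≈ 0.00017953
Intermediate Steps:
1/(1*12033 + (-25133 + 18670)) = 1/(12033 - 6463) = 1/5570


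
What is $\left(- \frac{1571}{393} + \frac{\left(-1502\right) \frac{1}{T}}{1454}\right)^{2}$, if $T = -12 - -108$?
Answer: $\frac{149215386390625}{9287768237056} \approx 16.066$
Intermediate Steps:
$T = 96$ ($T = -12 + 108 = 96$)
$\left(- \frac{1571}{393} + \frac{\left(-1502\right) \frac{1}{T}}{1454}\right)^{2} = \left(- \frac{1571}{393} + \frac{\left(-1502\right) \frac{1}{96}}{1454}\right)^{2} = \left(\left(-1571\right) \frac{1}{393} + \left(-1502\right) \frac{1}{96} \cdot \frac{1}{1454}\right)^{2} = \left(- \frac{1571}{393} - \frac{751}{69792}\right)^{2} = \left(- \frac{12215375}{3047584}\right)^{2} = \frac{149215386390625}{9287768237056}$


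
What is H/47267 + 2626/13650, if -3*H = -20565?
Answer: 8372842/24815175 ≈ 0.33741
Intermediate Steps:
H = 6855 (H = -⅓*(-20565) = 6855)
H/47267 + 2626/13650 = 6855/47267 + 2626/13650 = 6855*(1/47267) + 2626*(1/13650) = 6855/47267 + 101/525 = 8372842/24815175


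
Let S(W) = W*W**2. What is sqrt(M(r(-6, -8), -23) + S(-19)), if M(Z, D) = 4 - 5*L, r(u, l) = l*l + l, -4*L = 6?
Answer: I*sqrt(27390)/2 ≈ 82.75*I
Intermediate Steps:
S(W) = W**3
L = -3/2 (L = -1/4*6 = -3/2 ≈ -1.5000)
r(u, l) = l + l**2 (r(u, l) = l**2 + l = l + l**2)
M(Z, D) = 23/2 (M(Z, D) = 4 - 5*(-3/2) = 4 + 15/2 = 23/2)
sqrt(M(r(-6, -8), -23) + S(-19)) = sqrt(23/2 + (-19)**3) = sqrt(23/2 - 6859) = sqrt(-13695/2) = I*sqrt(27390)/2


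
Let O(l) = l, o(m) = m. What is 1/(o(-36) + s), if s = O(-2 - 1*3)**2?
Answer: -1/11 ≈ -0.090909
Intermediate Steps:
s = 25 (s = (-2 - 1*3)**2 = (-2 - 3)**2 = (-5)**2 = 25)
1/(o(-36) + s) = 1/(-36 + 25) = 1/(-11) = -1/11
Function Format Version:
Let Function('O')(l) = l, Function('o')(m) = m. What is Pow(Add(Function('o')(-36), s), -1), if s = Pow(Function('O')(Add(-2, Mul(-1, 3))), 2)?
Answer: Rational(-1, 11) ≈ -0.090909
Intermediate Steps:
s = 25 (s = Pow(Add(-2, Mul(-1, 3)), 2) = Pow(Add(-2, -3), 2) = Pow(-5, 2) = 25)
Pow(Add(Function('o')(-36), s), -1) = Pow(Add(-36, 25), -1) = Pow(-11, -1) = Rational(-1, 11)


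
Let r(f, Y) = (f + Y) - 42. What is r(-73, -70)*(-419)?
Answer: 77515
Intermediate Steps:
r(f, Y) = -42 + Y + f (r(f, Y) = (Y + f) - 42 = -42 + Y + f)
r(-73, -70)*(-419) = (-42 - 70 - 73)*(-419) = -185*(-419) = 77515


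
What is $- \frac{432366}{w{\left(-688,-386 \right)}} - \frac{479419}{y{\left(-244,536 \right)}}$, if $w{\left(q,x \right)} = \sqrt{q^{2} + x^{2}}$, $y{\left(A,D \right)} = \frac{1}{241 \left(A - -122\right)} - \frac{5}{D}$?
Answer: $\frac{3777695153384}{73773} - \frac{216183 \sqrt{185}}{5365} \approx 5.1206 \cdot 10^{7}$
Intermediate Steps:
$y{\left(A,D \right)} = - \frac{5}{D} + \frac{1}{241 \left(122 + A\right)}$ ($y{\left(A,D \right)} = \frac{1}{241 \left(A + 122\right)} - \frac{5}{D} = \frac{1}{241 \left(122 + A\right)} - \frac{5}{D} = - \frac{5}{D} + \frac{1}{241 \left(122 + A\right)}$)
$- \frac{432366}{w{\left(-688,-386 \right)}} - \frac{479419}{y{\left(-244,536 \right)}} = - \frac{432366}{\sqrt{\left(-688\right)^{2} + \left(-386\right)^{2}}} - \frac{479419}{\frac{1}{241} \cdot \frac{1}{536} \frac{1}{122 - 244} \left(-147010 + 536 - -294020\right)} = - \frac{432366}{\sqrt{473344 + 148996}} - \frac{479419}{\frac{1}{241} \cdot \frac{1}{536} \frac{1}{-122} \left(-147010 + 536 + 294020\right)} = - \frac{432366}{\sqrt{622340}} - \frac{479419}{\frac{1}{241} \cdot \frac{1}{536} \left(- \frac{1}{122}\right) 147546} = - \frac{432366}{58 \sqrt{185}} - \frac{479419}{- \frac{73773}{7879736}} = - 432366 \frac{\sqrt{185}}{10730} - - \frac{3777695153384}{73773} = - \frac{216183 \sqrt{185}}{5365} + \frac{3777695153384}{73773} = \frac{3777695153384}{73773} - \frac{216183 \sqrt{185}}{5365}$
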